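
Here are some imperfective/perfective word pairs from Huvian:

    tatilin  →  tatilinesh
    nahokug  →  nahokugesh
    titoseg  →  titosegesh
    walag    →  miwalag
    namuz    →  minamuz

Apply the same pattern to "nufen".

minufen

"nufen" has 2 vowels. The stems with 2 vowels (walag → miwalag, namuz → minamuz) add the prefix mi-.
The other pattern: stems with 3 vowels add -esh.
So nufen → minufen.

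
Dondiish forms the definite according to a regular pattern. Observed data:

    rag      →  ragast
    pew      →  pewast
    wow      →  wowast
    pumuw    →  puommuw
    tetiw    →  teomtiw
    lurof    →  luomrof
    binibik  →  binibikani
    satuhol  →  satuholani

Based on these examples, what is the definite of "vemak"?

pew and pumuw both end in -w yet inflect differently (pewast, puommuw), so the final letter is not what conditions the rule; the number of vowels is.
"vemak" has 2 vowels. The stems with 2 vowels (pumuw → puommuw, tetiw → teomtiw, lurof → luomrof) insert -om- after the first vowel.
So vemak → veommak.

veommak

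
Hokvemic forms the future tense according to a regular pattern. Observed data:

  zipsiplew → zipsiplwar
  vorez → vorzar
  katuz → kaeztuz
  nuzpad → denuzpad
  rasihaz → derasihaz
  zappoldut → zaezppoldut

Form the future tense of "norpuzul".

katuz and vorez both end in -z yet inflect differently (kaeztuz, vorzar), so the final letter is not what conditions the rule; the last vowel is.
"norpuzul" has last vowel 'u'. The stems whose last vowel is 'u' (zappoldut → zaezppoldut, katuz → kaeztuz) insert -ez- after the first vowel.
The other patterns: stems whose last vowel is 'e' delete the last vowel and add -ar; stems whose last vowel is 'a' add the prefix de-.
So norpuzul → noezrpuzul.

noezrpuzul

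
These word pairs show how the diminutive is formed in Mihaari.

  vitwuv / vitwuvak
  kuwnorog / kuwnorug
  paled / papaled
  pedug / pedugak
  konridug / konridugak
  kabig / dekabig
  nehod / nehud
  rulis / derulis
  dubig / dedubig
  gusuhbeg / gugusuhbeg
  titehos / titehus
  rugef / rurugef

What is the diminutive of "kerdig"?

dekerdig

"kerdig" has last vowel 'i'. The stems whose last vowel is 'i' (rulis → derulis, dubig → dedubig, kabig → dekabig) add the prefix de-.
So kerdig → dekerdig.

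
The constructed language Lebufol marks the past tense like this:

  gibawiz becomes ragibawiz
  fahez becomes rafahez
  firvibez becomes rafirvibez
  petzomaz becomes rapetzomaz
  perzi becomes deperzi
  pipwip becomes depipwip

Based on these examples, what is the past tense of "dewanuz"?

gibawiz and perzi both have last vowel 'i' yet inflect differently (ragibawiz, deperzi), so the last vowel is not what conditions the rule; the final letter is.
"dewanuz" ends in -z. The stems ending in -z (gibawiz → ragibawiz, fahez → rafahez, firvibez → rafirvibez) add the prefix ra-.
The other pattern: stems ending in -i or -p add the prefix de-.
So dewanuz → radewanuz.

radewanuz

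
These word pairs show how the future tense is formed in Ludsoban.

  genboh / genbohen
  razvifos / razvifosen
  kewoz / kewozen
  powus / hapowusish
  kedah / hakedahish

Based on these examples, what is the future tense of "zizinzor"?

zizinzoren

razvifos and powus both end in -s yet inflect differently (razvifosen, hapowusish), so the final letter is not what conditions the rule; the last vowel is.
"zizinzor" has last vowel 'o'. The stems whose last vowel is 'o' (genboh → genbohen, razvifos → razvifosen, kewoz → kewozen) add -en.
The other pattern: stems whose last vowel is 'a' or 'u' add ha- … -ish around the stem.
So zizinzor → zizinzoren.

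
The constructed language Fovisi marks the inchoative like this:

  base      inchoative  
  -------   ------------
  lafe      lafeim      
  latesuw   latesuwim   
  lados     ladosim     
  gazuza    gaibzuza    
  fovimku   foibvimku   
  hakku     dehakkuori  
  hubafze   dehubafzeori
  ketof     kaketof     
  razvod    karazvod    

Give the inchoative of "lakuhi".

"lakuhi" begins with l-. The stems beginning with l- (lafe → lafeim, latesuw → latesuwim, lados → ladosim) add -im.
So lakuhi → lakuhiim.

lakuhiim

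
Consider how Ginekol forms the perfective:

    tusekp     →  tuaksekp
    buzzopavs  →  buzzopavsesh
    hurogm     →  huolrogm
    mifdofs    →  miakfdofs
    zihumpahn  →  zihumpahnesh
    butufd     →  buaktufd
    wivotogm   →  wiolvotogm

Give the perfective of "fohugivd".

buzzopavs and mifdofs both end in -s yet inflect differently (buzzopavsesh, miakfdofs), so the final letter is not what conditions the rule; the second-to-last letter is.
"fohugivd" has second-to-last letter 'v'. The one such stem in the data (buzzopavs → buzzopavsesh) adds -esh, so the same rule applies.
So fohugivd → fohugivdesh.

fohugivdesh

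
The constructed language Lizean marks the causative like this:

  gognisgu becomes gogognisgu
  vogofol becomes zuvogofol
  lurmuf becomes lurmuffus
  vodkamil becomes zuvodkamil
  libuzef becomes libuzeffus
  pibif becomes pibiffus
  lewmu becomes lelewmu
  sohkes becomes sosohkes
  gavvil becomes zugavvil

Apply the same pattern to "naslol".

zunaslol

pibif and vodkamil both have last vowel 'i' yet inflect differently (pibiffus, zuvodkamil), so the last vowel is not what conditions the rule; the final letter is.
"naslol" ends in -l. The stems ending in -l (vodkamil → zuvodkamil, vogofol → zuvogofol, gavvil → zugavvil) add the prefix zu-.
The other patterns: stems ending in -f double the final consonant and add -us; stems ending in -s or -u repeat the first consonant+vowel as a prefix.
So naslol → zunaslol.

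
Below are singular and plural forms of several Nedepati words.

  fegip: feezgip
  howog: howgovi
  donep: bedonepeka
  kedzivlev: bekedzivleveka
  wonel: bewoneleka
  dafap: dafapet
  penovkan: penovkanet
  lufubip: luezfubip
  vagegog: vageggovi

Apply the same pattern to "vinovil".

vieznovil

dafap and donep both end in -p yet inflect differently (dafapet, bedonepeka), so the final letter is not what conditions the rule; the last vowel is.
"vinovil" has last vowel 'i'. The stems whose last vowel is 'i' (lufubip → luezfubip, fegip → feezgip) insert -ez- after the first vowel.
The other patterns: stems whose last vowel is 'o' delete the last vowel and add -ovi; stems whose last vowel is 'a' add -et; stems whose last vowel is 'e' add be- … -eka around the stem.
So vinovil → vieznovil.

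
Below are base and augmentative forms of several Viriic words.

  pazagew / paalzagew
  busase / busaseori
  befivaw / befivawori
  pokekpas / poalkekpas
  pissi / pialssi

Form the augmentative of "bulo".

buloori

befivaw and pazagew both end in -w yet inflect differently (befivawori, paalzagew), so the final letter is not what conditions the rule; the first letter is.
"bulo" begins with b-. The stems beginning with b- (befivaw → befivawori, busase → busaseori) add -ori.
The other pattern: stems beginning with p- insert -al- after the first vowel.
So bulo → buloori.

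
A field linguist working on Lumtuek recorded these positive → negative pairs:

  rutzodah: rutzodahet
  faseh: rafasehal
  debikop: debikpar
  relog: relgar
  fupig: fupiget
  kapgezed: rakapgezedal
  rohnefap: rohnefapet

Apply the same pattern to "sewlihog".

sewlihgar

fupig and relog both end in -g yet inflect differently (fupiget, relgar), so the final letter is not what conditions the rule; the last vowel is.
"sewlihog" has last vowel 'o'. The stems whose last vowel is 'o' (relog → relgar, debikop → debikpar) delete the last vowel and add -ar.
The other patterns: stems whose last vowel is 'a' or 'i' add -et; stems whose last vowel is 'e' add ra- … -al around the stem.
So sewlihog → sewlihgar.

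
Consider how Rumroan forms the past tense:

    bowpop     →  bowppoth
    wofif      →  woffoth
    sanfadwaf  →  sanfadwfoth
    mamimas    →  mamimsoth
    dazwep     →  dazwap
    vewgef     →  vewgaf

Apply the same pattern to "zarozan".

dazwep and bowpop both end in -p yet inflect differently (dazwap, bowppoth), so the final letter is not what conditions the rule; the last vowel is.
"zarozan" has last vowel 'a'. The stems whose last vowel is 'a' (sanfadwaf → sanfadwfoth, mamimas → mamimsoth) delete the last vowel and add -oth.
So zarozan → zaroznoth.

zaroznoth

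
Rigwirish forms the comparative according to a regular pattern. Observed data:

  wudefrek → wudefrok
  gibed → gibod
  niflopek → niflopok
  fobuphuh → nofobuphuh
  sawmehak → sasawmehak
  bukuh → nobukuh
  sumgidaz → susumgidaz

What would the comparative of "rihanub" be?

niflopek and sawmehak both end in -k yet inflect differently (niflopok, sasawmehak), so the final letter is not what conditions the rule; the last vowel is.
"rihanub" has last vowel 'u'. The stems whose last vowel is 'u' (fobuphuh → nofobuphuh, bukuh → nobukuh) add the prefix no-.
The other patterns: stems whose last vowel is 'e' change the last vowel to 'o'; stems whose last vowel is 'a' repeat the first consonant+vowel as a prefix.
So rihanub → norihanub.

norihanub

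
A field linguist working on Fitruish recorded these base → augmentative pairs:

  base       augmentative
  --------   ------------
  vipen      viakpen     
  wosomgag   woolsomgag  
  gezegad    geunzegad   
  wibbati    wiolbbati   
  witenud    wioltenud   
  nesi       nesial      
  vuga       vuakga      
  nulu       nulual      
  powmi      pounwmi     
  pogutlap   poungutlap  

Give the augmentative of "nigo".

wibbati and nesi both end in -i yet inflect differently (wiolbbati, nesial), so the final letter is not what conditions the rule; the first letter is.
"nigo" begins with n-. The stems beginning with n- (nulu → nulual, nesi → nesial) add -al.
So nigo → nigoal.

nigoal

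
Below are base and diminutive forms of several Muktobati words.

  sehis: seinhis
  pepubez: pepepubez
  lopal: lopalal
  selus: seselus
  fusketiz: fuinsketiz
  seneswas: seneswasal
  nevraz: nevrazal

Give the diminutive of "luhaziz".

fusketiz and nevraz both end in -z yet inflect differently (fuinsketiz, nevrazal), so the final letter is not what conditions the rule; the last vowel is.
"luhaziz" has last vowel 'i'. The stems whose last vowel is 'i' (fusketiz → fuinsketiz, sehis → seinhis) insert -in- after the first vowel.
So luhaziz → luinhaziz.

luinhaziz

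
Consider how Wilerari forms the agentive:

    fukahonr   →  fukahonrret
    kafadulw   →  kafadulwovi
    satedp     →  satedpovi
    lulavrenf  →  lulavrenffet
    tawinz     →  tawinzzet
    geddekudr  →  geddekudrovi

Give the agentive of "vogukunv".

fukahonr and geddekudr both end in -r yet inflect differently (fukahonrret, geddekudrovi), so the final letter is not what conditions the rule; the second-to-last letter is.
"vogukunv" has second-to-last letter 'n'. The stems whose second-to-last letter is 'n' (lulavrenf → lulavrenffet, tawinz → tawinzzet, fukahonr → fukahonrret) double the final consonant and add -et.
The other pattern: stems whose second-to-last letter is 'd' or 'l' add -ovi.
So vogukunv → vogukunvvet.

vogukunvvet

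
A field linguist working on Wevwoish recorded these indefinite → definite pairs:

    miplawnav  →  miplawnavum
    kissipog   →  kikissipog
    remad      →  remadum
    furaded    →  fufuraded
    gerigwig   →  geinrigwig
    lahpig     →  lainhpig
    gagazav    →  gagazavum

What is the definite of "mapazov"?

kissipog and gerigwig both end in -g yet inflect differently (kikissipog, geinrigwig), so the final letter is not what conditions the rule; the last vowel is.
"mapazov" has last vowel 'o'. The one such stem in the data (kissipog → kikissipog) repeats the first consonant+vowel as a prefix (as does furaded), so the same rule applies.
So mapazov → mamapazov.

mamapazov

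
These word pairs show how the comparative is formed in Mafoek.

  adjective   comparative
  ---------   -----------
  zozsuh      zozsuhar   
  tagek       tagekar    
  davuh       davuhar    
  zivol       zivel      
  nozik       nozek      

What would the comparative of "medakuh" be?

tagek and nozik both end in -k yet inflect differently (tagekar, nozek), so the final letter is not what conditions the rule; the last vowel is.
"medakuh" has last vowel 'u'. The stems whose last vowel is 'u' (zozsuh → zozsuhar, davuh → davuhar) add -ar.
So medakuh → medakuhar.

medakuhar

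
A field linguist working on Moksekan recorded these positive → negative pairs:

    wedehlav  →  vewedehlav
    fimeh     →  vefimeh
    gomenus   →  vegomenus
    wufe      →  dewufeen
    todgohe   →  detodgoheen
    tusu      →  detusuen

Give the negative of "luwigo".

"luwigo" ends in a vowel. The stems ending in a vowel (todgohe → detodgoheen, wufe → dewufeen, tusu → detusuen) add de- … -en around the stem.
The other pattern: stems ending in a consonant add the prefix ve-.
So luwigo → deluwigoen.

deluwigoen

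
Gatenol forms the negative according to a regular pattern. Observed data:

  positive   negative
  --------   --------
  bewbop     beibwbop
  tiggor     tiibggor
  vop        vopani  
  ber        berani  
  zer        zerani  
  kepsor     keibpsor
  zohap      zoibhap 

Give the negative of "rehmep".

reibhmep

zohap and vop both end in -p yet inflect differently (zoibhap, vopani), so the final letter is not what conditions the rule; the number of vowels is.
"rehmep" has 2 vowels. The stems with 2 vowels (tiggor → tiibggor, zohap → zoibhap, kepsor → keibpsor) insert -ib- after the first vowel.
The other pattern: stems with 1 vowel add -ani.
So rehmep → reibhmep.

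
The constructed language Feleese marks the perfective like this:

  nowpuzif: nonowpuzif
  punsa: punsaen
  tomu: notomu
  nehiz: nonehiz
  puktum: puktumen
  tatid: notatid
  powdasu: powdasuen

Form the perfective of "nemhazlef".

nonemhazlef

powdasu and tomu both end in -u yet inflect differently (powdasuen, notomu), so the final letter is not what conditions the rule; the first letter is.
"nemhazlef" begins with n-. The stems beginning with n- (nehiz → nonehiz, nowpuzif → nonowpuzif) add the prefix no-.
So nemhazlef → nonemhazlef.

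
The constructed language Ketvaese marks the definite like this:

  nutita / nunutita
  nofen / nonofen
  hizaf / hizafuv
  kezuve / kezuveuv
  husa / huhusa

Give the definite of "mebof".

mebofuv

kezuve and nofen both have last vowel 'e' yet inflect differently (kezuveuv, nonofen), so the last vowel is not what conditions the rule; the final letter is.
"mebof" ends in -f. The one such stem in the data (hizaf → hizafuv) adds -uv, so the same rule applies.
So mebof → mebofuv.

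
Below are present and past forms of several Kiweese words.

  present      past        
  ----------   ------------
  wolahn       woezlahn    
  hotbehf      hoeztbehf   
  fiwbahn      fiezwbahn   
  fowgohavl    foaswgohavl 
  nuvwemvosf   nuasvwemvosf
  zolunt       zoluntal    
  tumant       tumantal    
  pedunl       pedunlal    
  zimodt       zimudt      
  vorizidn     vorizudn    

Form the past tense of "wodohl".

woezdohl

hotbehf and nuvwemvosf both end in -f yet inflect differently (hoeztbehf, nuasvwemvosf), so the final letter is not what conditions the rule; the second-to-last letter is.
"wodohl" has second-to-last letter 'h'. The stems whose second-to-last letter is 'h' (wolahn → woezlahn, hotbehf → hoeztbehf, fiwbahn → fiezwbahn) insert -ez- after the first vowel.
So wodohl → woezdohl.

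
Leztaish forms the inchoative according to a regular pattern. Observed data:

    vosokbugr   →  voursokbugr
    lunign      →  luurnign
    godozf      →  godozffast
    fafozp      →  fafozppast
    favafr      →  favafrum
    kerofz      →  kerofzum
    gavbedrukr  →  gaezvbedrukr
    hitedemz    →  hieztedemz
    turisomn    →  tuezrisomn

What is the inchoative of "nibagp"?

vosokbugr and favafr both end in -r yet inflect differently (voursokbugr, favafrum), so the final letter is not what conditions the rule; the second-to-last letter is.
"nibagp" has second-to-last letter 'g'. The stems whose second-to-last letter is 'g' (vosokbugr → voursokbugr, lunign → luurnign) insert -ur- after the first vowel.
The other patterns: stems whose second-to-last letter is 'z' double the final consonant and add -ast; stems whose second-to-last letter is 'f' add -um; stems whose second-to-last letter is 'k' or 'm' insert -ez- after the first vowel.
So nibagp → niurbagp.

niurbagp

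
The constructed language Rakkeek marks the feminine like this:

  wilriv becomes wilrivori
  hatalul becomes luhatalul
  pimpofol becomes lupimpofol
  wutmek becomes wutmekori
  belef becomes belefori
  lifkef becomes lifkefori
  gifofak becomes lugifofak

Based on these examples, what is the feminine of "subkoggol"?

"subkoggol" has 3 vowels. The stems with 3 vowels (hatalul → luhatalul, gifofak → lugifofak, pimpofol → lupimpofol) add the prefix lu-.
The other pattern: stems with 2 vowels add -ori.
So subkoggol → lusubkoggol.

lusubkoggol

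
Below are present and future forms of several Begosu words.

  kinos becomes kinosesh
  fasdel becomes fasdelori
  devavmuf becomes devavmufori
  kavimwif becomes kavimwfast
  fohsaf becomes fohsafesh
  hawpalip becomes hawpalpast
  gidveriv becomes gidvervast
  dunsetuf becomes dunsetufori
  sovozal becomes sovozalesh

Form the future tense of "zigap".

kavimwif and dunsetuf both end in -f yet inflect differently (kavimwfast, dunsetufori), so the final letter is not what conditions the rule; the last vowel is.
"zigap" has last vowel 'a'. The stems whose last vowel is 'a' (sovozal → sovozalesh, fohsaf → fohsafesh) add -esh.
The other patterns: stems whose last vowel is 'i' delete the last vowel and add -ast; stems whose last vowel is 'e' or 'u' add -ori.
So zigap → zigapesh.

zigapesh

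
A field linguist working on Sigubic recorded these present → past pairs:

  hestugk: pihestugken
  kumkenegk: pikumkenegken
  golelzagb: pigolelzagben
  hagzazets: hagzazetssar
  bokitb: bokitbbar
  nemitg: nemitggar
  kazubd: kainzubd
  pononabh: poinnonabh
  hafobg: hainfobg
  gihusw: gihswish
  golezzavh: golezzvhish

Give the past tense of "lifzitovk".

golelzagb and bokitb both end in -b yet inflect differently (pigolelzagben, bokitbbar), so the final letter is not what conditions the rule; the second-to-last letter is.
"lifzitovk" has second-to-last letter 'v'. The one such stem in the data (golezzavh → golezzvhish) deletes the last vowel and adds -ish (as does gihusw), so the same rule applies.
So lifzitovk → lifzitvkish.

lifzitvkish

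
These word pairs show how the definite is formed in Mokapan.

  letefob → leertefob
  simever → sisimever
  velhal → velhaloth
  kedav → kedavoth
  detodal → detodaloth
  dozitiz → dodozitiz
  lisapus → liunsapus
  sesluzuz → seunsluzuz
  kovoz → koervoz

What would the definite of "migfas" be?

migfasoth

"migfas" has last vowel 'a'. The stems whose last vowel is 'a' (detodal → detodaloth, velhal → velhaloth, kedav → kedavoth) add -oth.
The other patterns: stems whose last vowel is 'e' or 'i' repeat the first consonant+vowel as a prefix; stems whose last vowel is 'o' insert -er- after the first vowel; stems whose last vowel is 'u' insert -un- after the first vowel.
So migfas → migfasoth.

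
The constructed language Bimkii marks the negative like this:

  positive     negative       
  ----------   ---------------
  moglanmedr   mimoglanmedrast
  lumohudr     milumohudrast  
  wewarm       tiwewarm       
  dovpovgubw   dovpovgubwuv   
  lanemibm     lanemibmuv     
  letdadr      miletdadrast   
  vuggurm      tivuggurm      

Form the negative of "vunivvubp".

vunivvubpuv

lanemibm and vuggurm both end in -m yet inflect differently (lanemibmuv, tivuggurm), so the final letter is not what conditions the rule; the second-to-last letter is.
"vunivvubp" has second-to-last letter 'b'. The stems whose second-to-last letter is 'b' (dovpovgubw → dovpovgubwuv, lanemibm → lanemibmuv) add -uv.
So vunivvubp → vunivvubpuv.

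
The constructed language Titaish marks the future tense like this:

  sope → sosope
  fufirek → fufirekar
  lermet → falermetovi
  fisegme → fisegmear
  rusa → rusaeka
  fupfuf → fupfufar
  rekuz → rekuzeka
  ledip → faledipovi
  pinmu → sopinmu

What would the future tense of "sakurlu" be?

"sakurlu" begins with s-. The one such stem in the data (sope → sosope) adds the prefix so-, so the same rule applies.
The other patterns: stems beginning with l- add fa- … -ovi around the stem; stems beginning with f- add -ar; stems beginning with r- add -eka.
So sakurlu → sosakurlu.

sosakurlu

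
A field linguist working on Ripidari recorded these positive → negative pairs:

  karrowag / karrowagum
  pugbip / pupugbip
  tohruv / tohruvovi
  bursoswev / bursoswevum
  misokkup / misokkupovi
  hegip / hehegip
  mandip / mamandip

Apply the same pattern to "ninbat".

bursoswev and tohruv both end in -v yet inflect differently (bursoswevum, tohruvovi), so the final letter is not what conditions the rule; the last vowel is.
"ninbat" has last vowel 'a'. The one such stem in the data (karrowag → karrowagum) adds -um, so the same rule applies.
So ninbat → ninbatum.

ninbatum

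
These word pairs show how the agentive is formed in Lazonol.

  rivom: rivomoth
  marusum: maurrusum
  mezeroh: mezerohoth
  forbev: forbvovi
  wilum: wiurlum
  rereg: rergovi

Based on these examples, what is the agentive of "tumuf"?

tuurmuf

marusum and rivom both end in -m yet inflect differently (maurrusum, rivomoth), so the final letter is not what conditions the rule; the last vowel is.
"tumuf" has last vowel 'u'. The stems whose last vowel is 'u' (marusum → maurrusum, wilum → wiurlum) insert -ur- after the first vowel.
The other patterns: stems whose last vowel is 'o' add -oth; stems whose last vowel is 'e' delete the last vowel and add -ovi.
So tumuf → tuurmuf.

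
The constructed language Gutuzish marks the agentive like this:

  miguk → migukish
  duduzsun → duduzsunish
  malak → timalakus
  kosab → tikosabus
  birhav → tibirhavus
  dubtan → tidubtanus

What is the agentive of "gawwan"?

tigawwanus

"gawwan" has last vowel 'a'. The stems whose last vowel is 'a' (malak → timalakus, kosab → tikosabus, birhav → tibirhavus) add ti- … -us around the stem.
The other pattern: stems whose last vowel is 'u' add -ish.
So gawwan → tigawwanus.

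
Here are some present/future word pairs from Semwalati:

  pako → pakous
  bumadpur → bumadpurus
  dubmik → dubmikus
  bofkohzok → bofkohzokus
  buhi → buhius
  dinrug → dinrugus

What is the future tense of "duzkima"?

duzkimaus

Every pair shown (pako → pakous, bumadpur → bumadpurus, dubmik → dubmikus, …) follows the same rule: add -us.
So duzkima → duzkimaus.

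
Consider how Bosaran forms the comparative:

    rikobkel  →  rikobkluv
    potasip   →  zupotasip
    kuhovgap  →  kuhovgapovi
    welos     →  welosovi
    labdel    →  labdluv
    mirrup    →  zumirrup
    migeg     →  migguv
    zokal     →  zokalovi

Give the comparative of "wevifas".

wevifasovi

labdel and zokal both end in -l yet inflect differently (labdluv, zokalovi), so the final letter is not what conditions the rule; the last vowel is.
"wevifas" has last vowel 'a'. The stems whose last vowel is 'a' (kuhovgap → kuhovgapovi, zokal → zokalovi) add -ovi.
So wevifas → wevifasovi.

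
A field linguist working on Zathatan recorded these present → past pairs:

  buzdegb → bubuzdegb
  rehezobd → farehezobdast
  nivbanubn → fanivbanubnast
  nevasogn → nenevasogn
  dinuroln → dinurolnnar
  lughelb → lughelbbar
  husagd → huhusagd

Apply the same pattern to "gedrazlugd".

gegedrazlugd

"gedrazlugd" has second-to-last letter 'g'. The stems whose second-to-last letter is 'g' (husagd → huhusagd, nevasogn → nenevasogn, buzdegb → bubuzdegb) repeat the first consonant+vowel as a prefix.
The other patterns: stems whose second-to-last letter is 'b' add fa- … -ast around the stem; stems whose second-to-last letter is 'l' double the final consonant and add -ar.
So gedrazlugd → gegedrazlugd.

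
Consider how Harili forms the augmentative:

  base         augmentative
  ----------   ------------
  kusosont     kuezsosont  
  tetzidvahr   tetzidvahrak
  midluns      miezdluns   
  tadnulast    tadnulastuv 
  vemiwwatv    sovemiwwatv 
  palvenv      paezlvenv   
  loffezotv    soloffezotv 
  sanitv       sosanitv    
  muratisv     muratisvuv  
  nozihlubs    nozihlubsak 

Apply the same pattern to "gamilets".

sogamilets

vemiwwatv and palvenv both end in -v yet inflect differently (sovemiwwatv, paezlvenv), so the final letter is not what conditions the rule; the second-to-last letter is.
"gamilets" has second-to-last letter 't'. The stems whose second-to-last letter is 't' (vemiwwatv → sovemiwwatv, sanitv → sosanitv, loffezotv → soloffezotv) add the prefix so-.
So gamilets → sogamilets.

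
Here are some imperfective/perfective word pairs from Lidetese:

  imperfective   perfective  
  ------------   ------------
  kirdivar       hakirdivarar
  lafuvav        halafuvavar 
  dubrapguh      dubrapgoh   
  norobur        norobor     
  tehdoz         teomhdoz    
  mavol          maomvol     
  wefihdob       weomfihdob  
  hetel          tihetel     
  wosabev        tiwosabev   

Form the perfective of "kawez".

kirdivar and norobur both end in -r yet inflect differently (hakirdivarar, norobor), so the final letter is not what conditions the rule; the last vowel is.
"kawez" has last vowel 'e'. The stems whose last vowel is 'e' (hetel → tihetel, wosabev → tiwosabev) add the prefix ti-.
The other patterns: stems whose last vowel is 'a' add ha- … -ar around the stem; stems whose last vowel is 'u' change the last vowel to 'o'; stems whose last vowel is 'o' insert -om- after the first vowel.
So kawez → tikawez.

tikawez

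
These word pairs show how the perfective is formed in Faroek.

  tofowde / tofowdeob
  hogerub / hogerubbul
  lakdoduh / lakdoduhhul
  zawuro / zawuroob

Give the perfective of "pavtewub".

pavtewubbul

tofowde and hogerub both have 3 vowels yet inflect differently (tofowdeob, hogerubbul), so the number of vowels is not what conditions the rule; whether the stem ends in a vowel or a consonant is.
"pavtewub" ends in a consonant. The stems ending in a consonant (hogerub → hogerubbul, lakdoduh → lakdoduhhul) double the final consonant and add -ul.
The other pattern: stems ending in a vowel add -ob.
So pavtewub → pavtewubbul.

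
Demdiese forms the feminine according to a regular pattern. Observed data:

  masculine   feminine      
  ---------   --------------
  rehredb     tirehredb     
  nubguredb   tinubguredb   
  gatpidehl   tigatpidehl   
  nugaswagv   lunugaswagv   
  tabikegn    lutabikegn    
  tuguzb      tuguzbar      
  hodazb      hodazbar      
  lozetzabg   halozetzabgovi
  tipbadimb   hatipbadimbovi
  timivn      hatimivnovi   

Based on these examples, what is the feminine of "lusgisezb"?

rehredb and tuguzb both end in -b yet inflect differently (tirehredb, tuguzbar), so the final letter is not what conditions the rule; the second-to-last letter is.
"lusgisezb" has second-to-last letter 'z'. The stems whose second-to-last letter is 'z' (tuguzb → tuguzbar, hodazb → hodazbar) add -ar.
The other patterns: stems whose second-to-last letter is 'd' or 'h' add the prefix ti-; stems whose second-to-last letter is 'g' add the prefix lu-; stems whose second-to-last letter is 'b', 'm' or 'v' add ha- … -ovi around the stem.
So lusgisezb → lusgisezbar.

lusgisezbar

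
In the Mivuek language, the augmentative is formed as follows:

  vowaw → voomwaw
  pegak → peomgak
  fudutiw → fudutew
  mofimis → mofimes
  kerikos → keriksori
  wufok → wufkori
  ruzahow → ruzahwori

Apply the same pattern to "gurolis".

vowaw and fudutiw both end in -w yet inflect differently (voomwaw, fudutew), so the final letter is not what conditions the rule; the last vowel is.
"gurolis" has last vowel 'i'. The stems whose last vowel is 'i' (fudutiw → fudutew, mofimis → mofimes) change the last vowel to 'e'.
The other patterns: stems whose last vowel is 'a' insert -om- after the first vowel; stems whose last vowel is 'o' delete the last vowel and add -ori.
So gurolis → guroles.

guroles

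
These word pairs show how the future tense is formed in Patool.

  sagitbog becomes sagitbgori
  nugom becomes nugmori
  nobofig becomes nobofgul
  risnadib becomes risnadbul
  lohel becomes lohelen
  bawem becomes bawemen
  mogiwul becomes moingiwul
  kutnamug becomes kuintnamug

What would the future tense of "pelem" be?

sagitbog and nobofig both end in -g yet inflect differently (sagitbgori, nobofgul), so the final letter is not what conditions the rule; the last vowel is.
"pelem" has last vowel 'e'. The stems whose last vowel is 'e' (lohel → lohelen, bawem → bawemen) add -en.
So pelem → pelemen.

pelemen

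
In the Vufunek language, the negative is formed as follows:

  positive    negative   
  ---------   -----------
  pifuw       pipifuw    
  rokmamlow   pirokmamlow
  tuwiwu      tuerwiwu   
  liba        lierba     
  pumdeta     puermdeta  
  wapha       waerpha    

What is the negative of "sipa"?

sierpa

pifuw and tuwiwu both have last vowel 'u' yet inflect differently (pipifuw, tuerwiwu), so the last vowel is not what conditions the rule; whether the stem ends in a vowel or a consonant is.
"sipa" ends in a vowel. The stems ending in a vowel (tuwiwu → tuerwiwu, liba → lierba, pumdeta → puermdeta) insert -er- after the first vowel.
The other pattern: stems ending in a consonant add the prefix pi-.
So sipa → sierpa.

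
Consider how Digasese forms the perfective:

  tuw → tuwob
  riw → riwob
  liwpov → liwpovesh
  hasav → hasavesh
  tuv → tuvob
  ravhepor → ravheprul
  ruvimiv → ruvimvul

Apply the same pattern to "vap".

vapob

tuv and hasav both end in -v yet inflect differently (tuvob, hasavesh), so the final letter is not what conditions the rule; the number of vowels is.
"vap" has 1 vowel. The stems with 1 vowel (tuv → tuvob, riw → riwob, tuw → tuwob) add -ob.
The other patterns: stems with 2 vowels add -esh; stems with 3 vowels delete the last vowel and add -ul.
So vap → vapob.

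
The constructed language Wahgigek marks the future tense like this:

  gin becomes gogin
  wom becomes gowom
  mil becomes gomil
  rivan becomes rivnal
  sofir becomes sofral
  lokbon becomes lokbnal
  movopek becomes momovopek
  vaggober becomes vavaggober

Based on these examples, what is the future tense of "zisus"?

gin and rivan both end in -n yet inflect differently (gogin, rivnal), so the final letter is not what conditions the rule; the number of vowels is.
"zisus" has 2 vowels. The stems with 2 vowels (rivan → rivnal, sofir → sofral, lokbon → lokbnal) delete the last vowel and add -al.
So zisus → zissal.

zissal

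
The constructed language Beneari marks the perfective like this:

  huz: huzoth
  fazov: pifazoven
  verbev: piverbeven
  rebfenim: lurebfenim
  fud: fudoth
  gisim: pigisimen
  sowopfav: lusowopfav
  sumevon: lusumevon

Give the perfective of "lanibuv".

lulanibuv

gisim and rebfenim both end in -m yet inflect differently (pigisimen, lurebfenim), so the final letter is not what conditions the rule; the number of vowels is.
"lanibuv" has 3 vowels. The stems with 3 vowels (sumevon → lusumevon, rebfenim → lurebfenim, sowopfav → lusowopfav) add the prefix lu-.
The other patterns: stems with 1 vowel add -oth; stems with 2 vowels add pi- … -en around the stem.
So lanibuv → lulanibuv.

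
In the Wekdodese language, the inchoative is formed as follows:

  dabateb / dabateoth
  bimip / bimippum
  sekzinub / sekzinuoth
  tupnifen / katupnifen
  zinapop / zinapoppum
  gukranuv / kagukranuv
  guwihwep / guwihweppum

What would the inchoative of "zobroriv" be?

"zobroriv" ends in -v. The one such stem in the data (gukranuv → kagukranuv) adds the prefix ka-, so the same rule applies.
The other patterns: stems ending in -p double the final consonant and add -um; stems ending in -b drop the final letter and add -oth.
So zobroriv → kazobroriv.

kazobroriv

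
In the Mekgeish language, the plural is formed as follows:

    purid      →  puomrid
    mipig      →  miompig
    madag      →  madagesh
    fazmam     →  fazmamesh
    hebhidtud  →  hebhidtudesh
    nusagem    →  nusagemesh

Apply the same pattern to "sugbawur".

sugbawuresh

mipig and madag both end in -g yet inflect differently (miompig, madagesh), so the final letter is not what conditions the rule; the last vowel is.
"sugbawur" has last vowel 'u'. The one such stem in the data (hebhidtud → hebhidtudesh) adds -esh, so the same rule applies.
So sugbawur → sugbawuresh.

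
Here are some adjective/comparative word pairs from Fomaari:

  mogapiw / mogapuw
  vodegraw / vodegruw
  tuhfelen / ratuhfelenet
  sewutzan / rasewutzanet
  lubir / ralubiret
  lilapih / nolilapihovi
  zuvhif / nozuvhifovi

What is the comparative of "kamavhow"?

kamavhuw

vodegraw and sewutzan both have last vowel 'a' yet inflect differently (vodegruw, rasewutzanet), so the last vowel is not what conditions the rule; the final letter is.
"kamavhow" ends in -w. The stems ending in -w (mogapiw → mogapuw, vodegraw → vodegruw) change the last vowel to 'u'.
So kamavhow → kamavhuw.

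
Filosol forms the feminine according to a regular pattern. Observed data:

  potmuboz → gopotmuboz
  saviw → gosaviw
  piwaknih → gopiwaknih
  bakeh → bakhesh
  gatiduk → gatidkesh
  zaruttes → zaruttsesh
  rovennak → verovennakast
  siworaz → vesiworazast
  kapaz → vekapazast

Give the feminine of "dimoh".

piwaknih and bakeh both end in -h yet inflect differently (gopiwaknih, bakhesh), so the final letter is not what conditions the rule; the last vowel is.
"dimoh" has last vowel 'o'. The one such stem in the data (potmuboz → gopotmuboz) adds the prefix go-, so the same rule applies.
The other patterns: stems whose last vowel is 'e' or 'u' delete the last vowel and add -esh; stems whose last vowel is 'a' add ve- … -ast around the stem.
So dimoh → godimoh.

godimoh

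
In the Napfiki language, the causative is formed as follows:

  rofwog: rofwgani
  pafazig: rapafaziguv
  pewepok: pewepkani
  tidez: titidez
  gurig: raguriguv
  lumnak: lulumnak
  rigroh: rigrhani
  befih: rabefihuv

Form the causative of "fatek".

"fatek" has last vowel 'e'. The one such stem in the data (tidez → titidez) repeats the first consonant+vowel as a prefix (as does lumnak), so the same rule applies.
The other patterns: stems whose last vowel is 'o' delete the last vowel and add -ani; stems whose last vowel is 'i' add ra- … -uv around the stem.
So fatek → fafatek.

fafatek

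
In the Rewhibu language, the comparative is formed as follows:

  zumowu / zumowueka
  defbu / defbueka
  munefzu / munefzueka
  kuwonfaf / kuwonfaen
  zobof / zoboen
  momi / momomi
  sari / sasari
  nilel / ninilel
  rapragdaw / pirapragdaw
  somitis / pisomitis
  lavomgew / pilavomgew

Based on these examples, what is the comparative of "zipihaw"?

kuwonfaf and rapragdaw both have last vowel 'a' yet inflect differently (kuwonfaen, pirapragdaw), so the last vowel is not what conditions the rule; the final letter is.
"zipihaw" ends in -w. The stems ending in -w (rapragdaw → pirapragdaw, lavomgew → pilavomgew) add the prefix pi-.
The other patterns: stems ending in -u add -eka; stems ending in -f drop the final letter and add -en; stems ending in -i or -l repeat the first consonant+vowel as a prefix.
So zipihaw → pizipihaw.

pizipihaw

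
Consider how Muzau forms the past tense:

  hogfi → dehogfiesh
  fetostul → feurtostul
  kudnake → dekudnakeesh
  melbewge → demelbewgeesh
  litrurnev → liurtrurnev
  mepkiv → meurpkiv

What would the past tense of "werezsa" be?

hogfi and mepkiv both have last vowel 'i' yet inflect differently (dehogfiesh, meurpkiv), so the last vowel is not what conditions the rule; whether the stem ends in a vowel or a consonant is.
"werezsa" ends in a vowel. The stems ending in a vowel (melbewge → demelbewgeesh, hogfi → dehogfiesh, kudnake → dekudnakeesh) add de- … -esh around the stem.
The other pattern: stems ending in a consonant insert -ur- after the first vowel.
So werezsa → dewerezsaesh.

dewerezsaesh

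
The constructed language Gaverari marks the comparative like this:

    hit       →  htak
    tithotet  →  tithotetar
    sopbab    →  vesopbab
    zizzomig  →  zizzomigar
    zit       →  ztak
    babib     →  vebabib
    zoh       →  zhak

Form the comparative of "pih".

phak

zit and tithotet both end in -t yet inflect differently (ztak, tithotetar), so the final letter is not what conditions the rule; the number of vowels is.
"pih" has 1 vowel. The stems with 1 vowel (zoh → zhak, zit → ztak, hit → htak) delete the last vowel and add -ak.
The other patterns: stems with 2 vowels add the prefix ve-; stems with 3 vowels add -ar.
So pih → phak.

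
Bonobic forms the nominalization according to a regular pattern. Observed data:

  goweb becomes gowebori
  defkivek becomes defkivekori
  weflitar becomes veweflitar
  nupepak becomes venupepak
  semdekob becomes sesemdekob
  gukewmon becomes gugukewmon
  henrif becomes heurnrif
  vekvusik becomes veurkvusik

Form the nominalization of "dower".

dowerori

defkivek and nupepak both end in -k yet inflect differently (defkivekori, venupepak), so the final letter is not what conditions the rule; the last vowel is.
"dower" has last vowel 'e'. The stems whose last vowel is 'e' (goweb → gowebori, defkivek → defkivekori) add -ori.
So dower → dowerori.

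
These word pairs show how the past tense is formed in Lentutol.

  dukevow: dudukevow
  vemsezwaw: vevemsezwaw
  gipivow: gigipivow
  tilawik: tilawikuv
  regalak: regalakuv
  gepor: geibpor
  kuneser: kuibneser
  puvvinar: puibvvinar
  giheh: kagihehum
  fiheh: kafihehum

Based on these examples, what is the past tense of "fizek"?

fizekuv

vemsezwaw and regalak both have last vowel 'a' yet inflect differently (vevemsezwaw, regalakuv), so the last vowel is not what conditions the rule; the final letter is.
"fizek" ends in -k. The stems ending in -k (tilawik → tilawikuv, regalak → regalakuv) add -uv.
So fizek → fizekuv.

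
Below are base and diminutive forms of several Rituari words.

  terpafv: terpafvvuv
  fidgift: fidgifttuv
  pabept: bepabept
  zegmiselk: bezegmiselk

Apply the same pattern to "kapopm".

bekapopm

fidgift and pabept both end in -t yet inflect differently (fidgifttuv, bepabept), so the final letter is not what conditions the rule; the second-to-last letter is.
"kapopm" has second-to-last letter 'p'. The one such stem in the data (pabept → bepabept) adds the prefix be-, so the same rule applies.
So kapopm → bekapopm.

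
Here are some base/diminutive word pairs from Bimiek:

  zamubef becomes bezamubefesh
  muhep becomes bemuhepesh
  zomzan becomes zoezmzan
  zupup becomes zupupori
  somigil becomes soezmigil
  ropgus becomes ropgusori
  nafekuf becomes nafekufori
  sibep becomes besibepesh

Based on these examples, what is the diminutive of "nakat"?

"nakat" has last vowel 'a'. The one such stem in the data (zomzan → zoezmzan) inserts -ez- after the first vowel (as does somigil), so the same rule applies.
The other patterns: stems whose last vowel is 'e' add be- … -esh around the stem; stems whose last vowel is 'u' add -ori.
So nakat → naezkat.

naezkat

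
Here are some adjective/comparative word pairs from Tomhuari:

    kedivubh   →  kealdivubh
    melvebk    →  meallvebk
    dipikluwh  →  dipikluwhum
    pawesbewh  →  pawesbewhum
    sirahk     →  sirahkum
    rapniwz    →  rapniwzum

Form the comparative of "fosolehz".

fosolehzum

melvebk and sirahk both end in -k yet inflect differently (meallvebk, sirahkum), so the final letter is not what conditions the rule; the second-to-last letter is.
"fosolehz" has second-to-last letter 'h'. The one such stem in the data (sirahk → sirahkum) adds -um, so the same rule applies.
The other pattern: stems whose second-to-last letter is 'b' insert -al- after the first vowel.
So fosolehz → fosolehzum.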